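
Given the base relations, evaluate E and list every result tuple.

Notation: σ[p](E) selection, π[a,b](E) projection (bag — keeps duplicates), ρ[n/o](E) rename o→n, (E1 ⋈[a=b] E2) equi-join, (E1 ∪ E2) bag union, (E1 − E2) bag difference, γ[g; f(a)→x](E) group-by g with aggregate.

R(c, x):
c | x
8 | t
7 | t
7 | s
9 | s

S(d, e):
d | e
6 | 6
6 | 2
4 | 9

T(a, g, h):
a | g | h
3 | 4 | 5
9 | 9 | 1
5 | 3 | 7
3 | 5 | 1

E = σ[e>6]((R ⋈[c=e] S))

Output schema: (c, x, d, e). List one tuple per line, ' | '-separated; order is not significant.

Per-node cardinality:
  R → 4
  S → 3
  (R ⋈[c=e] S) → 1
  σ[e>6]((R ⋈[c=e] S)) → 1

== RESULT ==
c | x | d | e
9 | s | 4 | 9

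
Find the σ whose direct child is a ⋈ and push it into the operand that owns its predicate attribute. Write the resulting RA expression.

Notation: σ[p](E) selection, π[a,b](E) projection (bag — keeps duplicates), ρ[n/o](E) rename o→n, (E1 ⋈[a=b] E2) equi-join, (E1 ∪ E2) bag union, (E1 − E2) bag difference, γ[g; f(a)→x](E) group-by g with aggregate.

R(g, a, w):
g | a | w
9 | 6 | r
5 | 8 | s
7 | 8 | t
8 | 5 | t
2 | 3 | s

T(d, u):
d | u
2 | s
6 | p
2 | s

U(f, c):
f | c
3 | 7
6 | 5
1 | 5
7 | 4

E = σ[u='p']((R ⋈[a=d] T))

σ filters on u, owned by the right side.
E' = (R ⋈[a=d] σ[u='p'](T))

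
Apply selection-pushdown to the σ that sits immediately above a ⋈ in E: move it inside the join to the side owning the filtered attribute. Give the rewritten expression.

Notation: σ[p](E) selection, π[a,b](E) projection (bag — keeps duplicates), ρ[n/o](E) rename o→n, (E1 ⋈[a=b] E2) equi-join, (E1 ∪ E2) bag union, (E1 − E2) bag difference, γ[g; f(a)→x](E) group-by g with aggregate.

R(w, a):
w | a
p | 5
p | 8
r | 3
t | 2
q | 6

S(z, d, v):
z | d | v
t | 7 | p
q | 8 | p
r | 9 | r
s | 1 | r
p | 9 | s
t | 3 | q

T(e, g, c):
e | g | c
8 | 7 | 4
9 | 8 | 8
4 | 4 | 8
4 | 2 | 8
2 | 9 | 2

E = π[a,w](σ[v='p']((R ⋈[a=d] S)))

σ filters on v, owned by the right side.
E' = π[a,w]((R ⋈[a=d] σ[v='p'](S)))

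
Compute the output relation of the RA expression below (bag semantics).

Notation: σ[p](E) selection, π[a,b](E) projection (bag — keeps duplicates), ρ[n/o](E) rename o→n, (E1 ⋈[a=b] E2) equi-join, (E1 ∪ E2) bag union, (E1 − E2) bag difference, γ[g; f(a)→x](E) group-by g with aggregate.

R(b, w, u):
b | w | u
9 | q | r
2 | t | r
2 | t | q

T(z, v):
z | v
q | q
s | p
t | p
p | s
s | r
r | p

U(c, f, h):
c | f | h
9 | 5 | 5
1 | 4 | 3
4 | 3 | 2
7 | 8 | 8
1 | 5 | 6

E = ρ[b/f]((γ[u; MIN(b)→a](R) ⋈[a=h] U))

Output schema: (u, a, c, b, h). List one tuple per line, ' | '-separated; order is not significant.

Subexpression sizes:
  R → 3
  γ[u; MIN(b)→a](R) → 2
  U → 5
  (γ[u; MIN(b)→a](R) ⋈[a=h] U) → 2
  ρ[b/f]((γ[u; MIN(b)→a](R) ⋈[a=h] U)) → 2

== RESULT ==
u | a | c | b | h
q | 2 | 4 | 3 | 2
r | 2 | 4 | 3 | 2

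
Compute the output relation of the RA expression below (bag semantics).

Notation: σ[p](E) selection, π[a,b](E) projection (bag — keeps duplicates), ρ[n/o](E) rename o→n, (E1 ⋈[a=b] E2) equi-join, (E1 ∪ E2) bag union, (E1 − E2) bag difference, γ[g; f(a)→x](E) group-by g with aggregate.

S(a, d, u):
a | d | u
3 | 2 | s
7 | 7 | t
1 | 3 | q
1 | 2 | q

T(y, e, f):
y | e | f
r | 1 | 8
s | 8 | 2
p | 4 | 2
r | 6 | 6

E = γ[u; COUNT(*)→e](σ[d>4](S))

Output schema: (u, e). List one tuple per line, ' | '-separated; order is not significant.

Subexpression sizes:
  S → 4
  σ[d>4](S) → 1
  γ[u; COUNT(*)→e](σ[d>4](S)) → 1

== RESULT ==
u | e
t | 1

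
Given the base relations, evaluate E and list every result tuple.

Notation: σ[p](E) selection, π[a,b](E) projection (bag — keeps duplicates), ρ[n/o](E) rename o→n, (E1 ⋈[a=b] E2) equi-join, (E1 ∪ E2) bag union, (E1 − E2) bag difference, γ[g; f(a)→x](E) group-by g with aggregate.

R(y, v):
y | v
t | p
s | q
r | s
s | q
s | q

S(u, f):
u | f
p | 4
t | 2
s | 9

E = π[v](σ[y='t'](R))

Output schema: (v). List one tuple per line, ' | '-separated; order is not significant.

Stepwise |·|:
  R → 5
  σ[y='t'](R) → 1
  π[v](σ[y='t'](R)) → 1

== RESULT ==
v
p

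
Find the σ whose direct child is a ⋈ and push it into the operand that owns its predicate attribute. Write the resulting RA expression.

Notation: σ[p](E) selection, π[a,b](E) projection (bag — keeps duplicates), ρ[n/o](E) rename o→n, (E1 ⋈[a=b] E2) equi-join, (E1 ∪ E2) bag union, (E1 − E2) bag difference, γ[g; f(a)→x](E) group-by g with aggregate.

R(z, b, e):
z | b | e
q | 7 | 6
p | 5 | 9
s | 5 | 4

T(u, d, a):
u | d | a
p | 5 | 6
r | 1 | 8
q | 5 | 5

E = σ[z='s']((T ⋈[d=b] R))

σ filters on z, owned by the right side.
E' = (T ⋈[d=b] σ[z='s'](R))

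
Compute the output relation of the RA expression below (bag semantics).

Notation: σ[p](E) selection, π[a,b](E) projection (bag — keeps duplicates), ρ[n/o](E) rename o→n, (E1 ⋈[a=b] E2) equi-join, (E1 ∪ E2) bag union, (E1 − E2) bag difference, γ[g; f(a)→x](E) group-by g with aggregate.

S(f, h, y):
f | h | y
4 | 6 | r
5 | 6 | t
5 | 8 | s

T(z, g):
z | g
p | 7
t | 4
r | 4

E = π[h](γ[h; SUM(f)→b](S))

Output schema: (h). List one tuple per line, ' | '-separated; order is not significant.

Subexpression sizes:
  S → 3
  γ[h; SUM(f)→b](S) → 2
  π[h](γ[h; SUM(f)→b](S)) → 2

== RESULT ==
h
6
8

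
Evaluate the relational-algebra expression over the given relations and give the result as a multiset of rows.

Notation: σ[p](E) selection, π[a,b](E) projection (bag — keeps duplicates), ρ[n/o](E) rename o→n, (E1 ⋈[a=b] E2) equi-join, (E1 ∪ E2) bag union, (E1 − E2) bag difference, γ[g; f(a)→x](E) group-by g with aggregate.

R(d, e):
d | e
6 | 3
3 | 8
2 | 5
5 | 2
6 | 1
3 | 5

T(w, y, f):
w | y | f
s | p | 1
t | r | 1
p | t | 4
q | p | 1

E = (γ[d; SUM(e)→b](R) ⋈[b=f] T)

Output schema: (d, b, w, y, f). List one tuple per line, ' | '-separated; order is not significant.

Subexpression sizes:
  R → 6
  γ[d; SUM(e)→b](R) → 4
  T → 4
  (γ[d; SUM(e)→b](R) ⋈[b=f] T) → 1

== RESULT ==
d | b | w | y | f
6 | 4 | p | t | 4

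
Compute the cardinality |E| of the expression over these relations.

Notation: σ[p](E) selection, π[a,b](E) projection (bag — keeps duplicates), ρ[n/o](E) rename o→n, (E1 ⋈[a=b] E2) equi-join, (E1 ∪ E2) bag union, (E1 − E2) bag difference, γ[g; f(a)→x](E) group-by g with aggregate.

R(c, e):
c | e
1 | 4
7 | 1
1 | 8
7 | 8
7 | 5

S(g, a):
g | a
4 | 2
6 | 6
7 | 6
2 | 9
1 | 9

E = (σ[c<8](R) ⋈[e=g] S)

Stepwise |·|:
  R → 5
  σ[c<8](R) → 5
  S → 5
  (σ[c<8](R) ⋈[e=g] S) → 2

|E| = 2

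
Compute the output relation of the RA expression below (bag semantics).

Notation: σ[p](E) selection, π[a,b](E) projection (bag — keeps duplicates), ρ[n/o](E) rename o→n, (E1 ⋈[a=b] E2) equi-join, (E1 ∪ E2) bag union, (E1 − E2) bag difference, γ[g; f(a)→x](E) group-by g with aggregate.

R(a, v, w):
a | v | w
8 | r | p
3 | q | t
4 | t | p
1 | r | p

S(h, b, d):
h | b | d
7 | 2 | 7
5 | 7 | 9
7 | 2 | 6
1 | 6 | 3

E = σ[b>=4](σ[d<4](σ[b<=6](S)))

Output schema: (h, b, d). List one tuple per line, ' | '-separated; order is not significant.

Stepwise |·|:
  S → 4
  σ[b<=6](S) → 3
  σ[d<4](σ[b<=6](S)) → 1
  σ[b>=4](σ[d<4](σ[b<=6](S))) → 1

== RESULT ==
h | b | d
1 | 6 | 3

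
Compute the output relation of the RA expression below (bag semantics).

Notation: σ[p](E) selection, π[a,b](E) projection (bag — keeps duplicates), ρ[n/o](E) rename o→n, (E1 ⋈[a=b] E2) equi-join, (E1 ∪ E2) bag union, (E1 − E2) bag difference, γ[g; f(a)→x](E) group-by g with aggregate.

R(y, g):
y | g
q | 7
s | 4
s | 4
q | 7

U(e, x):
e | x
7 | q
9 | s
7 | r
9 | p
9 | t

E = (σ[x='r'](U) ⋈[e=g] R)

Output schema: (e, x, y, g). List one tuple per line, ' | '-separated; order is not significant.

Per-node cardinality:
  U → 5
  σ[x='r'](U) → 1
  R → 4
  (σ[x='r'](U) ⋈[e=g] R) → 2

== RESULT ==
e | x | y | g
7 | r | q | 7
7 | r | q | 7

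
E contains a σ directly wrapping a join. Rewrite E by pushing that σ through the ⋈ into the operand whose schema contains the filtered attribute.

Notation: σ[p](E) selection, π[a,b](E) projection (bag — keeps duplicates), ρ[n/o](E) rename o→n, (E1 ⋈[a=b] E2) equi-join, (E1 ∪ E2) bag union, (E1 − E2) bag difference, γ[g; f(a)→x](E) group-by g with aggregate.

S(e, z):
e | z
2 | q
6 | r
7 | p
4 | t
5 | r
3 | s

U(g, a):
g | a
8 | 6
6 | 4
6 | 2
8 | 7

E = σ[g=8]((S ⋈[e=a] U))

σ filters on g, owned by the right side.
E' = (S ⋈[e=a] σ[g=8](U))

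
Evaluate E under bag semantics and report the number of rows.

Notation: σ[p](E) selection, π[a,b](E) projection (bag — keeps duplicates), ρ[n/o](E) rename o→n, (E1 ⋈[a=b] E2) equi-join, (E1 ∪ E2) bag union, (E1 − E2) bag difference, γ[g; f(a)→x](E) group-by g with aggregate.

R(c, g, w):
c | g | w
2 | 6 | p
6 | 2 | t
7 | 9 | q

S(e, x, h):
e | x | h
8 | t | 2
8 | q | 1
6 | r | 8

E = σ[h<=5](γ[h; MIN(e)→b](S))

Per-node cardinality:
  S → 3
  γ[h; MIN(e)→b](S) → 3
  σ[h<=5](γ[h; MIN(e)→b](S)) → 2

|E| = 2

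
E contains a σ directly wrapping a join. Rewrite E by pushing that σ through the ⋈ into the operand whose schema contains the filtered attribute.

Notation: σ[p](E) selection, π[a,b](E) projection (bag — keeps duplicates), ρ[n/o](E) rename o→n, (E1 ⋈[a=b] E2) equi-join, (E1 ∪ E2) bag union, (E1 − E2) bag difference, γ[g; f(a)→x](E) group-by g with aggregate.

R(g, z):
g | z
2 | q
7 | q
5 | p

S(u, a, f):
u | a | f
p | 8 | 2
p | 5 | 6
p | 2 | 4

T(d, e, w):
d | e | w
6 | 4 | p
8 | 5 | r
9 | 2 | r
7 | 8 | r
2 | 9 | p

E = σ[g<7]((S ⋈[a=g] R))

σ filters on g, owned by the right side.
E' = (S ⋈[a=g] σ[g<7](R))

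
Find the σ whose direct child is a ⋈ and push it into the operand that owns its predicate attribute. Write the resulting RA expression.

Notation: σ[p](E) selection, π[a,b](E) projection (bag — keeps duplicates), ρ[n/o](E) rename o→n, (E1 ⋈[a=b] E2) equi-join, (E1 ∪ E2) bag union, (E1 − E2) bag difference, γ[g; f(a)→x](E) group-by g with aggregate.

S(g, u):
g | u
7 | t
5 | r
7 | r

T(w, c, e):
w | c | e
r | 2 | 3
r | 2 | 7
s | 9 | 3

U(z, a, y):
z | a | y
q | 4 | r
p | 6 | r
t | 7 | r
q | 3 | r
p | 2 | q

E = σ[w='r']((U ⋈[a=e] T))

σ filters on w, owned by the right side.
E' = (U ⋈[a=e] σ[w='r'](T))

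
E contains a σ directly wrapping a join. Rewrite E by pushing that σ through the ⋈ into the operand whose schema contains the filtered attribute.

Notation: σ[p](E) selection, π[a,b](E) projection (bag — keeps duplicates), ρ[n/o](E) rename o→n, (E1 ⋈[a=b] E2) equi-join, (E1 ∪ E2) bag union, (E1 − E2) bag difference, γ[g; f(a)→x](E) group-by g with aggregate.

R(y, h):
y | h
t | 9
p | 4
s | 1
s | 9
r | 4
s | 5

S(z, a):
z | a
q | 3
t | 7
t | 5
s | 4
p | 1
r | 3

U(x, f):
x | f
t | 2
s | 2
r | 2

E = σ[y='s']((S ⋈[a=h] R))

σ filters on y, owned by the right side.
E' = (S ⋈[a=h] σ[y='s'](R))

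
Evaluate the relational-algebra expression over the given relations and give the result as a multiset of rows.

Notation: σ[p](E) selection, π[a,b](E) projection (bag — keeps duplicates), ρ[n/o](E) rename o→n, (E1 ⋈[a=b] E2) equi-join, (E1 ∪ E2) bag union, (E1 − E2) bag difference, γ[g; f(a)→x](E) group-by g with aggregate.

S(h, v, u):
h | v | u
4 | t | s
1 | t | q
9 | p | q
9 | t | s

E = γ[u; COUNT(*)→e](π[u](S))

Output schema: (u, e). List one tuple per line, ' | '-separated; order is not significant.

Per-node cardinality:
  S → 4
  π[u](S) → 4
  γ[u; COUNT(*)→e](π[u](S)) → 2

== RESULT ==
u | e
q | 2
s | 2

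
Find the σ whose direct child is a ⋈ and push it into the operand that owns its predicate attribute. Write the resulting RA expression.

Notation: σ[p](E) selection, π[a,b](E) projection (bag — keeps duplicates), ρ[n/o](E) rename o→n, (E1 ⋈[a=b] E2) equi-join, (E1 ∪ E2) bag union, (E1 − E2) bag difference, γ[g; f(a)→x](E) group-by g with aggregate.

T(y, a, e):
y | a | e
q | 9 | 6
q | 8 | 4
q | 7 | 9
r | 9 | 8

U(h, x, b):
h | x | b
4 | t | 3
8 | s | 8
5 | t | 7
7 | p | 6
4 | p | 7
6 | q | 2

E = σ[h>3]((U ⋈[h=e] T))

σ filters on h, owned by the left side.
E' = (σ[h>3](U) ⋈[h=e] T)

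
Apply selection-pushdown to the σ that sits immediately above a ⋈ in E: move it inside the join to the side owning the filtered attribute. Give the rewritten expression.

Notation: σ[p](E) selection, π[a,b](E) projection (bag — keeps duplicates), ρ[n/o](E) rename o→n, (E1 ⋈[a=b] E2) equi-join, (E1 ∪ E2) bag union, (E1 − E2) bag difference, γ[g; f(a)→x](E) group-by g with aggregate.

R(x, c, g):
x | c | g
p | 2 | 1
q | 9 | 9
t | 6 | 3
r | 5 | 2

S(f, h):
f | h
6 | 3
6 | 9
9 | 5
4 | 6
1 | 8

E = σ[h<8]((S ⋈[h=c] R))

σ filters on h, owned by the left side.
E' = (σ[h<8](S) ⋈[h=c] R)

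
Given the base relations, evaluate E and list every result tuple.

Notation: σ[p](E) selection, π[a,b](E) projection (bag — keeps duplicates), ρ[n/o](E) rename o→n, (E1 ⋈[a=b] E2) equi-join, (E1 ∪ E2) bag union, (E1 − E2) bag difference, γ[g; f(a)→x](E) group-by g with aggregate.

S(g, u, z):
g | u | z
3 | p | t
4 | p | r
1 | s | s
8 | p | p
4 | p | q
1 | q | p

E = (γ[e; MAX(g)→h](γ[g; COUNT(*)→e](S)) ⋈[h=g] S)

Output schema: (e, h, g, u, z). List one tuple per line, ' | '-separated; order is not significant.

Stepwise |·|:
  S → 6
  γ[g; COUNT(*)→e](S) → 4
  γ[e; MAX(g)→h](γ[g; COUNT(*)→e](S)) → 2
  S → 6
  (γ[e; MAX(g)→h](γ[g; COUNT(*)→e](S)) ⋈[h=g] S) → 3

== RESULT ==
e | h | g | u | z
1 | 8 | 8 | p | p
2 | 4 | 4 | p | q
2 | 4 | 4 | p | r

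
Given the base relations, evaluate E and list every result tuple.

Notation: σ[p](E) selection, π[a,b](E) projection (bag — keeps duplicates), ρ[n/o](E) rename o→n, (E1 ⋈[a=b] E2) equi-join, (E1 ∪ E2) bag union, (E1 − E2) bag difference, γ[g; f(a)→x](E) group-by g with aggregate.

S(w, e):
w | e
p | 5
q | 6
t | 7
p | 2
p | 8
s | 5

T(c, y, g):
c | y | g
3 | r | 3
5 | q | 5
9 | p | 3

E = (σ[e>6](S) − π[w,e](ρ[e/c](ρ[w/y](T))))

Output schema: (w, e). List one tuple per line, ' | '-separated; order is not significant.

Stepwise |·|:
  S → 6
  σ[e>6](S) → 2
  T → 3
  ρ[w/y](T) → 3
  ρ[e/c](ρ[w/y](T)) → 3
  π[w,e](ρ[e/c](ρ[w/y](T))) → 3
  (σ[e>6](S) − π[w,e](ρ[e/c](ρ[w/y](T)))) → 2

== RESULT ==
w | e
p | 8
t | 7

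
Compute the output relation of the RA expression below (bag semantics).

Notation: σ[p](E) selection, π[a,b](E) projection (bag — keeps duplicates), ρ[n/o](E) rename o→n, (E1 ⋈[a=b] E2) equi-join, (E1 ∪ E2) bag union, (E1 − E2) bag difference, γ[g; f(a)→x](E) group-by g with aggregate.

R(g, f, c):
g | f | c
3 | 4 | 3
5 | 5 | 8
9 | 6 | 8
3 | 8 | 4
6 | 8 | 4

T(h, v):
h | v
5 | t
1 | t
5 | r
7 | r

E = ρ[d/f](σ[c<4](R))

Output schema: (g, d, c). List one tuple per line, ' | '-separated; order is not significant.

Stepwise |·|:
  R → 5
  σ[c<4](R) → 1
  ρ[d/f](σ[c<4](R)) → 1

== RESULT ==
g | d | c
3 | 4 | 3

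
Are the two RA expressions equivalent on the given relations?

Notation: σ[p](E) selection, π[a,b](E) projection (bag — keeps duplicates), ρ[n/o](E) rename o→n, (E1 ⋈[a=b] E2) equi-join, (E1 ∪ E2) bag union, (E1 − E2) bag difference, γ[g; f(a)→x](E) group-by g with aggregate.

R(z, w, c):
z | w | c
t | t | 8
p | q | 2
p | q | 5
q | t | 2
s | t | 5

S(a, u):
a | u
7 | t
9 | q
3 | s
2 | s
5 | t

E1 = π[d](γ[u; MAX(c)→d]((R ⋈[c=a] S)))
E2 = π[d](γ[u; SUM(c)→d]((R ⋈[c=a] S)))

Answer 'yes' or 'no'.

E1 per-node cardinality:
  R → 5
  S → 5
  (R ⋈[c=a] S) → 4
  γ[u; MAX(c)→d]((R ⋈[c=a] S)) → 2
  π[d](γ[u; MAX(c)→d]((R ⋈[c=a] S))) → 2
E2 per-node cardinality:
  R → 5
  S → 5
  (R ⋈[c=a] S) → 4
  γ[u; SUM(c)→d]((R ⋈[c=a] S)) → 2
  π[d](γ[u; SUM(c)→d]((R ⋈[c=a] S))) → 2

E1 result:
d
2
5
E2 result:
d
4
10
Witness: (2,) appears 1× in E1 but 0× in E2.

no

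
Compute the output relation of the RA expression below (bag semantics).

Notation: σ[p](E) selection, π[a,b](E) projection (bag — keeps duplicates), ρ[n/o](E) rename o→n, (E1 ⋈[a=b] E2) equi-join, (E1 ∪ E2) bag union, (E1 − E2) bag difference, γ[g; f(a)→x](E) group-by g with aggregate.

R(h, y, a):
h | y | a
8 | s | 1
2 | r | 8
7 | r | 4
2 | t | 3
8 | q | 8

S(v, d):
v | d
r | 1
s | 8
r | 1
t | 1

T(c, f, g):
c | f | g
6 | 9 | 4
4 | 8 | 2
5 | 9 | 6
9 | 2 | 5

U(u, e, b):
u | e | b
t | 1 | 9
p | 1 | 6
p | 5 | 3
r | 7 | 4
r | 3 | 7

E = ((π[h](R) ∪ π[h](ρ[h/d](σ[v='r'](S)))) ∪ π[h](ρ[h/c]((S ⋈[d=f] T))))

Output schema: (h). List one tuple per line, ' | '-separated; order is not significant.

Row counts bottom-up:
  R → 5
  π[h](R) → 5
  S → 4
  σ[v='r'](S) → 2
  ρ[h/d](σ[v='r'](S)) → 2
  π[h](ρ[h/d](σ[v='r'](S))) → 2
  (π[h](R) ∪ π[h](ρ[h/d](σ[v='r'](S)))) → 7
  S → 4
  T → 4
  (S ⋈[d=f] T) → 1
  ρ[h/c]((S ⋈[d=f] T)) → 1
  π[h](ρ[h/c]((S ⋈[d=f] T))) → 1
  ((π[h](R) ∪ π[h](ρ[h/d](σ[v='r'](S)))) ∪ π[h](ρ[h/c]((S ⋈[d=f] T)))) → 8

== RESULT ==
h
1
1
2
2
4
7
8
8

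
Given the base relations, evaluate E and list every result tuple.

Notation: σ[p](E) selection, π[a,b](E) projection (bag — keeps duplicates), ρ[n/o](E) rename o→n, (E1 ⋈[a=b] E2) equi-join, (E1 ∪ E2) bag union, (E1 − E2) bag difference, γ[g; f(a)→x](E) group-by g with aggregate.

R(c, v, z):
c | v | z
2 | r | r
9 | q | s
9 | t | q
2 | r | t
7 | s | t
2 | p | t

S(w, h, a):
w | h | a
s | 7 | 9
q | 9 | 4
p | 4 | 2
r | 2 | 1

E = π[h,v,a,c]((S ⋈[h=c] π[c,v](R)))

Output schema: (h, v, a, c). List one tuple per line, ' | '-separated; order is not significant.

Stepwise |·|:
  S → 4
  R → 6
  π[c,v](R) → 6
  (S ⋈[h=c] π[c,v](R)) → 6
  π[h,v,a,c]((S ⋈[h=c] π[c,v](R))) → 6

== RESULT ==
h | v | a | c
2 | p | 1 | 2
2 | r | 1 | 2
2 | r | 1 | 2
7 | s | 9 | 7
9 | q | 4 | 9
9 | t | 4 | 9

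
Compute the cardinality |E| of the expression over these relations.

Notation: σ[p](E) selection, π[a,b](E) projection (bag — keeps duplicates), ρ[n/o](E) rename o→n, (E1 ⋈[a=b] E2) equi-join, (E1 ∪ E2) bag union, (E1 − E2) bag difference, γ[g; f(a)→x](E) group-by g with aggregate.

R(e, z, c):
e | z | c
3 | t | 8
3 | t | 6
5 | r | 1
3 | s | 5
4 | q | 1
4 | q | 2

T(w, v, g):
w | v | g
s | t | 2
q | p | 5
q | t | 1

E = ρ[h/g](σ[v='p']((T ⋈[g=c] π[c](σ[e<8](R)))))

Stepwise |·|:
  T → 3
  R → 6
  σ[e<8](R) → 6
  π[c](σ[e<8](R)) → 6
  (T ⋈[g=c] π[c](σ[e<8](R))) → 4
  σ[v='p']((T ⋈[g=c] π[c](σ[e<8](R)))) → 1
  ρ[h/g](σ[v='p']((T ⋈[g=c] π[c](σ[e<8](R))))) → 1

|E| = 1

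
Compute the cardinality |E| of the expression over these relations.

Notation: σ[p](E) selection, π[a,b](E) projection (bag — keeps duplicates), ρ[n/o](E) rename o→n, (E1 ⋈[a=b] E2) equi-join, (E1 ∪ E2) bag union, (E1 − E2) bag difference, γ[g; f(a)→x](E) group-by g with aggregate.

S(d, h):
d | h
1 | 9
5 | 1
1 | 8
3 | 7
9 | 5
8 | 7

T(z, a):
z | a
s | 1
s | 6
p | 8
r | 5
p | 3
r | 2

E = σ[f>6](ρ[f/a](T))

Stepwise |·|:
  T → 6
  ρ[f/a](T) → 6
  σ[f>6](ρ[f/a](T)) → 1

|E| = 1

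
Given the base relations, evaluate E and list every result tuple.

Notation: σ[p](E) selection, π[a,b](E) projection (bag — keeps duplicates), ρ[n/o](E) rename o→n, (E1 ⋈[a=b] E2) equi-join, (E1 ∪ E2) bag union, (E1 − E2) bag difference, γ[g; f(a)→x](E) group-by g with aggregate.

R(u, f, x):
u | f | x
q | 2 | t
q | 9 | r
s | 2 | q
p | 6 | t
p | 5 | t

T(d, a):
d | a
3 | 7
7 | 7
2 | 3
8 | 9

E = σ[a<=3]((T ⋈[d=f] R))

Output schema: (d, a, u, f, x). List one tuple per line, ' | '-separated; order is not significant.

Per-node cardinality:
  T → 4
  R → 5
  (T ⋈[d=f] R) → 2
  σ[a<=3]((T ⋈[d=f] R)) → 2

== RESULT ==
d | a | u | f | x
2 | 3 | q | 2 | t
2 | 3 | s | 2 | q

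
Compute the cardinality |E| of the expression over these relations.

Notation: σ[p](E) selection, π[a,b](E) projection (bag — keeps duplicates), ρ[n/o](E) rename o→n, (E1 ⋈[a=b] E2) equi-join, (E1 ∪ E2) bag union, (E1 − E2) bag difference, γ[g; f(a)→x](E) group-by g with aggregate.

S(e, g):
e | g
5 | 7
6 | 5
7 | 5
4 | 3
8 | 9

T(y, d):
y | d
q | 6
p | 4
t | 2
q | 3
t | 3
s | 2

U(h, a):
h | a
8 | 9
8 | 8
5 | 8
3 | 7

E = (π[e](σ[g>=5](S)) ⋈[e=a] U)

Subexpression sizes:
  S → 5
  σ[g>=5](S) → 4
  π[e](σ[g>=5](S)) → 4
  U → 4
  (π[e](σ[g>=5](S)) ⋈[e=a] U) → 3

|E| = 3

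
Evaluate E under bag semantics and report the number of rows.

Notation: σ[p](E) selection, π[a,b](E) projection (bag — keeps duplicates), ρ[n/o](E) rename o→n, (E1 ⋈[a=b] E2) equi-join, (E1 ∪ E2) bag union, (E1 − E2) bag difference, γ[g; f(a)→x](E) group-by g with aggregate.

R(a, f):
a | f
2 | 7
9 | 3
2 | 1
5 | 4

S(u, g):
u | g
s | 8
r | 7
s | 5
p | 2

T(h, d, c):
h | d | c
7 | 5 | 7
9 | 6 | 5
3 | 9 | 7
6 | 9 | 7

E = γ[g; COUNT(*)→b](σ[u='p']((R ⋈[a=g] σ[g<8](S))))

Per-node cardinality:
  R → 4
  S → 4
  σ[g<8](S) → 3
  (R ⋈[a=g] σ[g<8](S)) → 3
  σ[u='p']((R ⋈[a=g] σ[g<8](S))) → 2
  γ[g; COUNT(*)→b](σ[u='p']((R ⋈[a=g] σ[g<8](S)))) → 1

|E| = 1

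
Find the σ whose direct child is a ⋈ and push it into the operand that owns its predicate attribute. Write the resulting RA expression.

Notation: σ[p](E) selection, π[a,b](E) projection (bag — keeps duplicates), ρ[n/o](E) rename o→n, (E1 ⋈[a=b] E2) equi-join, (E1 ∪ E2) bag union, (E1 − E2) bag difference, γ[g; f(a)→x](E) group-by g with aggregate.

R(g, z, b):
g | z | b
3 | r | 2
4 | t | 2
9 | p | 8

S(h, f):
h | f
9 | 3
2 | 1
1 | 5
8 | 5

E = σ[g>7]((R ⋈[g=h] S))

σ filters on g, owned by the left side.
E' = (σ[g>7](R) ⋈[g=h] S)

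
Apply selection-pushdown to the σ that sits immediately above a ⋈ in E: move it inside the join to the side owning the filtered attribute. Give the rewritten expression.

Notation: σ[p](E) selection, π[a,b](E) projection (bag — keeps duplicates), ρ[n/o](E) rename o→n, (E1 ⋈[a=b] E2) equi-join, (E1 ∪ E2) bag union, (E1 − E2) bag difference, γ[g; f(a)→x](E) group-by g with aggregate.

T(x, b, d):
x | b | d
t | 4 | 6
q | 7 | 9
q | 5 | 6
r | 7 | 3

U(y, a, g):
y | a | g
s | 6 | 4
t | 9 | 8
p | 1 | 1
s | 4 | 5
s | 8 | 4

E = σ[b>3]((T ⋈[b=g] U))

σ filters on b, owned by the left side.
E' = (σ[b>3](T) ⋈[b=g] U)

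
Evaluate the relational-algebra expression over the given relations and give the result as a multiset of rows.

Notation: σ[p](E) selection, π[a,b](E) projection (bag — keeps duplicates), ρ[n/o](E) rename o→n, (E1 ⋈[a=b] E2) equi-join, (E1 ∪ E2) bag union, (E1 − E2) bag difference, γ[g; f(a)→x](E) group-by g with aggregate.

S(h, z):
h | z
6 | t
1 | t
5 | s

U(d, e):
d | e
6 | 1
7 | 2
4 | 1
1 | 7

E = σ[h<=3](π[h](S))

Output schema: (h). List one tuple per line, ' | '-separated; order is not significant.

Subexpression sizes:
  S → 3
  π[h](S) → 3
  σ[h<=3](π[h](S)) → 1

== RESULT ==
h
1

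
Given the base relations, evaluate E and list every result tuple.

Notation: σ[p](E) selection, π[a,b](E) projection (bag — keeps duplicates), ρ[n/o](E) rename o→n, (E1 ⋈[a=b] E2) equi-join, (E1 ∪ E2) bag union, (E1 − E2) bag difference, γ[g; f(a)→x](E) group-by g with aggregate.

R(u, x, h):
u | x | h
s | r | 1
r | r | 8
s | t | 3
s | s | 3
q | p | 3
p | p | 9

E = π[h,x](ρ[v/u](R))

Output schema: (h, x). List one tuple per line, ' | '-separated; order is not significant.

Stepwise |·|:
  R → 6
  ρ[v/u](R) → 6
  π[h,x](ρ[v/u](R)) → 6

== RESULT ==
h | x
1 | r
3 | p
3 | s
3 | t
8 | r
9 | p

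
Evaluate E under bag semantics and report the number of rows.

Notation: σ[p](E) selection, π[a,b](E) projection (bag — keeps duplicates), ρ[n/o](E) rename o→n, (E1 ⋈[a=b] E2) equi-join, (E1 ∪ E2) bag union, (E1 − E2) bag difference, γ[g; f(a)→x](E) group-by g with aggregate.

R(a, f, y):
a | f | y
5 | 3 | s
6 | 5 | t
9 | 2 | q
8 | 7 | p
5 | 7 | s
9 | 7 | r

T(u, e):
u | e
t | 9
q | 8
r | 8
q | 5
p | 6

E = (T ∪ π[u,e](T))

Per-node cardinality:
  T → 5
  T → 5
  π[u,e](T) → 5
  (T ∪ π[u,e](T)) → 10

|E| = 10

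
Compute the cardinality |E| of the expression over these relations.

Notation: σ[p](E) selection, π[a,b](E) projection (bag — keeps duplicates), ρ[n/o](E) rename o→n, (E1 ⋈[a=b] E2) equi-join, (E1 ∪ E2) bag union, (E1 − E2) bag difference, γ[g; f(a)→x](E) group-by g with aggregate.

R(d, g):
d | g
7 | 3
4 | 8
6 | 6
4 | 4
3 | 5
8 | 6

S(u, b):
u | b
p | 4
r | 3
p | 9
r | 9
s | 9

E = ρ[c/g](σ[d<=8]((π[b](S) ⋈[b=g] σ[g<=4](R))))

Row counts bottom-up:
  S → 5
  π[b](S) → 5
  R → 6
  σ[g<=4](R) → 2
  (π[b](S) ⋈[b=g] σ[g<=4](R)) → 2
  σ[d<=8]((π[b](S) ⋈[b=g] σ[g<=4](R))) → 2
  ρ[c/g](σ[d<=8]((π[b](S) ⋈[b=g] σ[g<=4](R)))) → 2

|E| = 2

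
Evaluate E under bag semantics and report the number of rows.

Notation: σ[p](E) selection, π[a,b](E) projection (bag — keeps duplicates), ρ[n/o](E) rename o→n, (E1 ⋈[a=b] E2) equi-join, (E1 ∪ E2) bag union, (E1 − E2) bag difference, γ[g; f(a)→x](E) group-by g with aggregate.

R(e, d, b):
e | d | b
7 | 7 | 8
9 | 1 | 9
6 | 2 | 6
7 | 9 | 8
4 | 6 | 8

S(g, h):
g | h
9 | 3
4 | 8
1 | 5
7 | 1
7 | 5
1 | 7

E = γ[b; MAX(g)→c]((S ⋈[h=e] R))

Stepwise |·|:
  S → 6
  R → 5
  (S ⋈[h=e] R) → 2
  γ[b; MAX(g)→c]((S ⋈[h=e] R)) → 1

|E| = 1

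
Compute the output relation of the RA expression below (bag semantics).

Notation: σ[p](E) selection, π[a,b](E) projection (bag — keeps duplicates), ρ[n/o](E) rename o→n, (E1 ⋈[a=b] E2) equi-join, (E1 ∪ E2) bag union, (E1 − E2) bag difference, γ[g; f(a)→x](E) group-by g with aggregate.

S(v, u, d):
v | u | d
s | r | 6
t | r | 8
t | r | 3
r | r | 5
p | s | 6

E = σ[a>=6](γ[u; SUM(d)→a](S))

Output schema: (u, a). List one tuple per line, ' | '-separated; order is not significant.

Per-node cardinality:
  S → 5
  γ[u; SUM(d)→a](S) → 2
  σ[a>=6](γ[u; SUM(d)→a](S)) → 2

== RESULT ==
u | a
r | 22
s | 6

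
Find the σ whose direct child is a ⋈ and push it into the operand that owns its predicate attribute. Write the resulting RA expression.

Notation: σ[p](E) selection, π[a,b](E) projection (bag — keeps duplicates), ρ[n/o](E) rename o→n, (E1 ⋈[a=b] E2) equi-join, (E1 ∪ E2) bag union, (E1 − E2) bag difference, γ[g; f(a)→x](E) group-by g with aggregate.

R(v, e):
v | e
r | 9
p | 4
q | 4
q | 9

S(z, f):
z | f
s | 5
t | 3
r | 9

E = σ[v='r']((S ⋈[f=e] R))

σ filters on v, owned by the right side.
E' = (S ⋈[f=e] σ[v='r'](R))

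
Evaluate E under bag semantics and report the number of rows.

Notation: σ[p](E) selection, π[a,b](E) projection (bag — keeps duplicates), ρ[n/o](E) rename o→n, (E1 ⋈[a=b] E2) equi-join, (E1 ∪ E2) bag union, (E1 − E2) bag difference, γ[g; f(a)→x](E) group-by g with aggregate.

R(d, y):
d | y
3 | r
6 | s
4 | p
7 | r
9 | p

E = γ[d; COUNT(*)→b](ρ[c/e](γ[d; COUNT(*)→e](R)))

Per-node cardinality:
  R → 5
  γ[d; COUNT(*)→e](R) → 5
  ρ[c/e](γ[d; COUNT(*)→e](R)) → 5
  γ[d; COUNT(*)→b](ρ[c/e](γ[d; COUNT(*)→e](R))) → 5

|E| = 5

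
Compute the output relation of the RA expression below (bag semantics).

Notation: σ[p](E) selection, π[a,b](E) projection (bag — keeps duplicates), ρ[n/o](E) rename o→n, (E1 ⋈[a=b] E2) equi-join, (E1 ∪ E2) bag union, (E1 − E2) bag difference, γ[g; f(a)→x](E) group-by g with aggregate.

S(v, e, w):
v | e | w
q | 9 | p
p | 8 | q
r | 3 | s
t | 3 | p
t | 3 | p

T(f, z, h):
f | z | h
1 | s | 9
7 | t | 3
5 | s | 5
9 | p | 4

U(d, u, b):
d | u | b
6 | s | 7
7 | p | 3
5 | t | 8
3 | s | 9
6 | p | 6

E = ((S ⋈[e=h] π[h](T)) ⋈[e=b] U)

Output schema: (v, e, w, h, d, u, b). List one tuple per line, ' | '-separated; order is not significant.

Per-node cardinality:
  S → 5
  T → 4
  π[h](T) → 4
  (S ⋈[e=h] π[h](T)) → 4
  U → 5
  ((S ⋈[e=h] π[h](T)) ⋈[e=b] U) → 4

== RESULT ==
v | e | w | h | d | u | b
q | 9 | p | 9 | 3 | s | 9
r | 3 | s | 3 | 7 | p | 3
t | 3 | p | 3 | 7 | p | 3
t | 3 | p | 3 | 7 | p | 3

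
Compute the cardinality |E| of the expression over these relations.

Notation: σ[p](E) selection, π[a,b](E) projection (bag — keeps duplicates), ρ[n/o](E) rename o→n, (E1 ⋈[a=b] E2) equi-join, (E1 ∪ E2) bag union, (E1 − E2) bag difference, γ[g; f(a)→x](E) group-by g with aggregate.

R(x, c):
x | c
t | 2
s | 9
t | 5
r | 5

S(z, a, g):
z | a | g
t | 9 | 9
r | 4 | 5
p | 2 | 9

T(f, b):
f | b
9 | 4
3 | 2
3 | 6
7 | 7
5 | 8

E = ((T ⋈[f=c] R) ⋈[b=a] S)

Per-node cardinality:
  T → 5
  R → 4
  (T ⋈[f=c] R) → 3
  S → 3
  ((T ⋈[f=c] R) ⋈[b=a] S) → 1

|E| = 1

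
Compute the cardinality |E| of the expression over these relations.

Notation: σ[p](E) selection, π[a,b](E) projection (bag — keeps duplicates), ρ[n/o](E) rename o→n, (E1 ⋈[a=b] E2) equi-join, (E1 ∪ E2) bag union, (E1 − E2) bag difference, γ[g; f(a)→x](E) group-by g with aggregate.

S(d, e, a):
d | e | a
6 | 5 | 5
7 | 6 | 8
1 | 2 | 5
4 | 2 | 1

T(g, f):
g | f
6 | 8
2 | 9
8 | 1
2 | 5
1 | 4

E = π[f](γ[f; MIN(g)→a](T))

Row counts bottom-up:
  T → 5
  γ[f; MIN(g)→a](T) → 5
  π[f](γ[f; MIN(g)→a](T)) → 5

|E| = 5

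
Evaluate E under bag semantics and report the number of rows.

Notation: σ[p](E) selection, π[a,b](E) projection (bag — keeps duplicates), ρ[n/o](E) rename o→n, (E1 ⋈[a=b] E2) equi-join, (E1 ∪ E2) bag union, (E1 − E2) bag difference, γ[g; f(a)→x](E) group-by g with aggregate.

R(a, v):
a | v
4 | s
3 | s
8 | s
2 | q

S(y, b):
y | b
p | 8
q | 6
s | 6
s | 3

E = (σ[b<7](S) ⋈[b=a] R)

Row counts bottom-up:
  S → 4
  σ[b<7](S) → 3
  R → 4
  (σ[b<7](S) ⋈[b=a] R) → 1

|E| = 1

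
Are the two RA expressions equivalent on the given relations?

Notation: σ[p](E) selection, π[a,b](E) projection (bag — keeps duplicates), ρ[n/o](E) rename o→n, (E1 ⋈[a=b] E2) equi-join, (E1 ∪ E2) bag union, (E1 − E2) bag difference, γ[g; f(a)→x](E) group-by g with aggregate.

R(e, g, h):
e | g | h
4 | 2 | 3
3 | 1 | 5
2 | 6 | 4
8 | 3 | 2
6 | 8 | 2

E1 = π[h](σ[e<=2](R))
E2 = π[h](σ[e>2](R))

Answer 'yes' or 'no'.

E1 stepwise |·|:
  R → 5
  σ[e<=2](R) → 1
  π[h](σ[e<=2](R)) → 1
E2 stepwise |·|:
  R → 5
  σ[e>2](R) → 4
  π[h](σ[e>2](R)) → 4

E1 result:
h
4
E2 result:
h
2
2
3
5
Witness: (2,) appears 0× in E1 but 2× in E2.

no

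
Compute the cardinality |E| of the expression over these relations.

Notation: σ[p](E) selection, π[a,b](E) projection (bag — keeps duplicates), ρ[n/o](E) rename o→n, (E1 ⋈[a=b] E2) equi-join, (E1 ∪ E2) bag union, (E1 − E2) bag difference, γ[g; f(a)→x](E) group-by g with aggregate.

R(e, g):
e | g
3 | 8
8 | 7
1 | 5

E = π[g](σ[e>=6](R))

Subexpression sizes:
  R → 3
  σ[e>=6](R) → 1
  π[g](σ[e>=6](R)) → 1

|E| = 1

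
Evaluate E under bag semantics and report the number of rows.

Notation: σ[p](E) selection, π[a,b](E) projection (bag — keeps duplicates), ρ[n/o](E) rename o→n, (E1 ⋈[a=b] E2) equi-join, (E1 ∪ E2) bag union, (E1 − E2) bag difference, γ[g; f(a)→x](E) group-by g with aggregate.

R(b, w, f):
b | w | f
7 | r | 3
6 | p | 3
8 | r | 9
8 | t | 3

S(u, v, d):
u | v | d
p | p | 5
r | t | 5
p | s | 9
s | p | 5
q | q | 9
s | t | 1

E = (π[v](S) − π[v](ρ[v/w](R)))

Subexpression sizes:
  S → 6
  π[v](S) → 6
  R → 4
  ρ[v/w](R) → 4
  π[v](ρ[v/w](R)) → 4
  (π[v](S) − π[v](ρ[v/w](R))) → 4

|E| = 4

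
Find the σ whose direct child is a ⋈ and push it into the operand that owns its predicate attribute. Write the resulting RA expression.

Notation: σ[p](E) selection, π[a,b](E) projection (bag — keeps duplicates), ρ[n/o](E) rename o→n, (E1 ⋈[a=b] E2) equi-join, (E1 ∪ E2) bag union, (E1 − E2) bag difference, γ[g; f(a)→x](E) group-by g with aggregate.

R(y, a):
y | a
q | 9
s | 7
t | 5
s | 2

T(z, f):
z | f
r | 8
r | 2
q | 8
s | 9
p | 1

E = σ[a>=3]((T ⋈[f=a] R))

σ filters on a, owned by the right side.
E' = (T ⋈[f=a] σ[a>=3](R))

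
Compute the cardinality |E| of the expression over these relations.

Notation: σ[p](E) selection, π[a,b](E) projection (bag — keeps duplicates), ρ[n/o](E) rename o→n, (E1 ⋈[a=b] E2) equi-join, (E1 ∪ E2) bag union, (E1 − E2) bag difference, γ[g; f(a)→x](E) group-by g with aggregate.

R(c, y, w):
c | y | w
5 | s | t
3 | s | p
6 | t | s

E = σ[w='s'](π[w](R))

Subexpression sizes:
  R → 3
  π[w](R) → 3
  σ[w='s'](π[w](R)) → 1

|E| = 1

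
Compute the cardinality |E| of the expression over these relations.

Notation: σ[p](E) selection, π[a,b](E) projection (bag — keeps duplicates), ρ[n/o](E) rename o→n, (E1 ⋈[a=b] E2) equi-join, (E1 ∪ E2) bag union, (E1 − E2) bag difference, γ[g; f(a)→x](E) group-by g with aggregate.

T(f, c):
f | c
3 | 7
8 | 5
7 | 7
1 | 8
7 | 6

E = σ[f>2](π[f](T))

Stepwise |·|:
  T → 5
  π[f](T) → 5
  σ[f>2](π[f](T)) → 4

|E| = 4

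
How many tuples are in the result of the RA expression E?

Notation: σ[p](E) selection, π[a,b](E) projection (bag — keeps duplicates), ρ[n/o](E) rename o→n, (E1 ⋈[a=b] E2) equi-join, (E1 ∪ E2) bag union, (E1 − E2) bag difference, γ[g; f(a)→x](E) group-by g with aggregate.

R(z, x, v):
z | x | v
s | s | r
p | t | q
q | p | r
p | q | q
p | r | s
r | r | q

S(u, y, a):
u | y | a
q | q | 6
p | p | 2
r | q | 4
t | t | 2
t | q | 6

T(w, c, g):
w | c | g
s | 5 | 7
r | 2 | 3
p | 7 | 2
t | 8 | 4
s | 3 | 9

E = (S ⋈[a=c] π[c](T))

Stepwise |·|:
  S → 5
  T → 5
  π[c](T) → 5
  (S ⋈[a=c] π[c](T)) → 2

|E| = 2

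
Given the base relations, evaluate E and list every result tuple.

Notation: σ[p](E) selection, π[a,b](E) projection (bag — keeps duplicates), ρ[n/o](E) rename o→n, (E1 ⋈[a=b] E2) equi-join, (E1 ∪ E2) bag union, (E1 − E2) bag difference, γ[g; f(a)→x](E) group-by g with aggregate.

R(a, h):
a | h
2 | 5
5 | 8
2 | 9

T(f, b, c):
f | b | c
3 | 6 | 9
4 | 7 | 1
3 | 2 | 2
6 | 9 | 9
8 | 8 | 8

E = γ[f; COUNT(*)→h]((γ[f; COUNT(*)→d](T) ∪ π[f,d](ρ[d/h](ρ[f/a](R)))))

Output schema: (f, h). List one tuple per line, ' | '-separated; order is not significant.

Per-node cardinality:
  T → 5
  γ[f; COUNT(*)→d](T) → 4
  R → 3
  ρ[f/a](R) → 3
  ρ[d/h](ρ[f/a](R)) → 3
  π[f,d](ρ[d/h](ρ[f/a](R))) → 3
  (γ[f; COUNT(*)→d](T) ∪ π[f,d](ρ[d/h](ρ[f/a](R)))) → 7
  γ[f; COUNT(*)→h]((γ[f; COUNT(*)→d](T) ∪ π[f,d](ρ[d/h](ρ[f/a](R))))) → 6

== RESULT ==
f | h
2 | 2
3 | 1
4 | 1
5 | 1
6 | 1
8 | 1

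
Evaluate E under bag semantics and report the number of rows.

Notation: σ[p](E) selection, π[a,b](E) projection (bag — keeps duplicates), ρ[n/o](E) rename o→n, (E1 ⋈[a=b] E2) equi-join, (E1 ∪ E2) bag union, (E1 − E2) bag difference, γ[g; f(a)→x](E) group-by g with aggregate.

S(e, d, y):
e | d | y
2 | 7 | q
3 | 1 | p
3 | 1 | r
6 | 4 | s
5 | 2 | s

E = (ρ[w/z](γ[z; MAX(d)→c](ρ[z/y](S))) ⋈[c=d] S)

Row counts bottom-up:
  S → 5
  ρ[z/y](S) → 5
  γ[z; MAX(d)→c](ρ[z/y](S)) → 4
  ρ[w/z](γ[z; MAX(d)→c](ρ[z/y](S))) → 4
  S → 5
  (ρ[w/z](γ[z; MAX(d)→c](ρ[z/y](S))) ⋈[c=d] S) → 6

|E| = 6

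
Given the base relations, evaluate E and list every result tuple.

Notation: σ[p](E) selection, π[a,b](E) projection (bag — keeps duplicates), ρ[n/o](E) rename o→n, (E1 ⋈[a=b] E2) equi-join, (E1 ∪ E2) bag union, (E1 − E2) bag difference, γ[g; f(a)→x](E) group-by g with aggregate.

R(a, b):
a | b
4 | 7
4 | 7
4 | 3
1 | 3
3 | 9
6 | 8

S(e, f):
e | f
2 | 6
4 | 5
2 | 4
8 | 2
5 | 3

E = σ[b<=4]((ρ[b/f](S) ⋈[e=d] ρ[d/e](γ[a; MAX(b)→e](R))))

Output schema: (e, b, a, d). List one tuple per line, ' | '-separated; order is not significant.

Subexpression sizes:
  S → 5
  ρ[b/f](S) → 5
  R → 6
  γ[a; MAX(b)→e](R) → 4
  ρ[d/e](γ[a; MAX(b)→e](R)) → 4
  (ρ[b/f](S) ⋈[e=d] ρ[d/e](γ[a; MAX(b)→e](R))) → 1
  σ[b<=4]((ρ[b/f](S) ⋈[e=d] ρ[d/e](γ[a; MAX(b)→e](R)))) → 1

== RESULT ==
e | b | a | d
8 | 2 | 6 | 8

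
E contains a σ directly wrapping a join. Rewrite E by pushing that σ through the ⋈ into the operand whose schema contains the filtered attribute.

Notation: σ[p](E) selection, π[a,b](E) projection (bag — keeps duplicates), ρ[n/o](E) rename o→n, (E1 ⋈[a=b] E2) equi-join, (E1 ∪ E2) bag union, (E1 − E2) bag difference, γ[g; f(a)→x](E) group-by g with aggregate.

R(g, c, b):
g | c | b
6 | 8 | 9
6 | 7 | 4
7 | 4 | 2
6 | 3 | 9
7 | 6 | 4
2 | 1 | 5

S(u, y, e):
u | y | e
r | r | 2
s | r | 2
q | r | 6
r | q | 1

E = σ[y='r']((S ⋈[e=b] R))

σ filters on y, owned by the left side.
E' = (σ[y='r'](S) ⋈[e=b] R)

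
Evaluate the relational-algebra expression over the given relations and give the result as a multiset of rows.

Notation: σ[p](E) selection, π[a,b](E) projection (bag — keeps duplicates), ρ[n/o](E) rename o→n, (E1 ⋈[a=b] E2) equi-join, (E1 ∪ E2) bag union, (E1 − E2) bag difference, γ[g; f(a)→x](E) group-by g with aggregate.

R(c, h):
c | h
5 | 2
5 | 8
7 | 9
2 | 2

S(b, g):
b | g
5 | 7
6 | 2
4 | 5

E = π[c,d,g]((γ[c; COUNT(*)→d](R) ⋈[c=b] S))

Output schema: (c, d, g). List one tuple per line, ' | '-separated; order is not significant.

Subexpression sizes:
  R → 4
  γ[c; COUNT(*)→d](R) → 3
  S → 3
  (γ[c; COUNT(*)→d](R) ⋈[c=b] S) → 1
  π[c,d,g]((γ[c; COUNT(*)→d](R) ⋈[c=b] S)) → 1

== RESULT ==
c | d | g
5 | 2 | 7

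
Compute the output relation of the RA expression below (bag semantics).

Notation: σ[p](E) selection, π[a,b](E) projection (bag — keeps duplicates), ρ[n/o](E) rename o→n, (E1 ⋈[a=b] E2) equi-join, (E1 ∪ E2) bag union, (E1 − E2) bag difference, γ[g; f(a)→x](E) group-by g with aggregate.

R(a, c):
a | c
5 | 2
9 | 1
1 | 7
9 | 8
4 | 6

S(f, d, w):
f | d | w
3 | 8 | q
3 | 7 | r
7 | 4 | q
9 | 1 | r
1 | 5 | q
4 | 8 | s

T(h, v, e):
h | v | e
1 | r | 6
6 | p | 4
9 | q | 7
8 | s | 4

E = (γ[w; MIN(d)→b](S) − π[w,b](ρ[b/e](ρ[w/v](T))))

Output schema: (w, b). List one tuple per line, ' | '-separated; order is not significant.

Row counts bottom-up:
  S → 6
  γ[w; MIN(d)→b](S) → 3
  T → 4
  ρ[w/v](T) → 4
  ρ[b/e](ρ[w/v](T)) → 4
  π[w,b](ρ[b/e](ρ[w/v](T))) → 4
  (γ[w; MIN(d)→b](S) − π[w,b](ρ[b/e](ρ[w/v](T)))) → 3

== RESULT ==
w | b
q | 4
r | 1
s | 8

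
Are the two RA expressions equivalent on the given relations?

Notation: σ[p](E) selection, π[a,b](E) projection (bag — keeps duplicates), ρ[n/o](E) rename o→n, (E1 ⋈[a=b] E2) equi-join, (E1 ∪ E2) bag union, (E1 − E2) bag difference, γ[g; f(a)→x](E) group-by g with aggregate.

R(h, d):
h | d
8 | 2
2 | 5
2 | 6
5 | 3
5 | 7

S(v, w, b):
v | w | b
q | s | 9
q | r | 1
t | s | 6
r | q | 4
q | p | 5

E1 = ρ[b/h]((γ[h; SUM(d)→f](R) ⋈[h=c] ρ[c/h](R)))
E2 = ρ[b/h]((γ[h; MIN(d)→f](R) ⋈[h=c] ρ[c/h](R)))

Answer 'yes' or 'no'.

E1 row counts bottom-up:
  R → 5
  γ[h; SUM(d)→f](R) → 3
  R → 5
  ρ[c/h](R) → 5
  (γ[h; SUM(d)→f](R) ⋈[h=c] ρ[c/h](R)) → 5
  ρ[b/h]((γ[h; SUM(d)→f](R) ⋈[h=c] ρ[c/h](R))) → 5
E2 row counts bottom-up:
  R → 5
  γ[h; MIN(d)→f](R) → 3
  R → 5
  ρ[c/h](R) → 5
  (γ[h; MIN(d)→f](R) ⋈[h=c] ρ[c/h](R)) → 5
  ρ[b/h]((γ[h; MIN(d)→f](R) ⋈[h=c] ρ[c/h](R))) → 5

E1 result:
b | f | c | d
2 | 11 | 2 | 5
2 | 11 | 2 | 6
5 | 10 | 5 | 3
5 | 10 | 5 | 7
8 | 2 | 8 | 2
E2 result:
b | f | c | d
2 | 5 | 2 | 5
2 | 5 | 2 | 6
5 | 3 | 5 | 3
5 | 3 | 5 | 7
8 | 2 | 8 | 2
Witness: (2, 11, 2, 6) appears 1× in E1 but 0× in E2.

no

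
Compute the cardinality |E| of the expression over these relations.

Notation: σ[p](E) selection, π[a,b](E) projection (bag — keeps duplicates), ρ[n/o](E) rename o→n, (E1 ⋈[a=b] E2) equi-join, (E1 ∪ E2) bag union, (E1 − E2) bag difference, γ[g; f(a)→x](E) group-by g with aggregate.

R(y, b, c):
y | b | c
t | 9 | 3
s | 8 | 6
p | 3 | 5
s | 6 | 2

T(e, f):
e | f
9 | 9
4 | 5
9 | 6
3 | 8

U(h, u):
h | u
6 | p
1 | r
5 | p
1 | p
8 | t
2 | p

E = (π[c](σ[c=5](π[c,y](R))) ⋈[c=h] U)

Row counts bottom-up:
  R → 4
  π[c,y](R) → 4
  σ[c=5](π[c,y](R)) → 1
  π[c](σ[c=5](π[c,y](R))) → 1
  U → 6
  (π[c](σ[c=5](π[c,y](R))) ⋈[c=h] U) → 1

|E| = 1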